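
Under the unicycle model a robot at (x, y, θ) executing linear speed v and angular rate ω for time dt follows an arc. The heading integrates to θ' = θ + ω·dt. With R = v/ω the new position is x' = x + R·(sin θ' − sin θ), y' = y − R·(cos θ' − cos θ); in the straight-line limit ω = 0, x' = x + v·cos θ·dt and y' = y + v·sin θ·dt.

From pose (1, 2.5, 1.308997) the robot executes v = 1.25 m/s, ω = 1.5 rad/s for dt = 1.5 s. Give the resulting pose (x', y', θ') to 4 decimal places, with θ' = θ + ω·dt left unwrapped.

(-0.1428, 3.4775, 3.5590)

θ' = 1.3090 + 1.5·1.5 = 3.5590
R = v/ω = 1.25/1.5 = 0.8333
x' = 1 + 0.8333·(sin 3.5590 − sin 1.3090) = -0.1428
y' = 2.5 − 0.8333·(cos 3.5590 − cos 1.3090) = 3.4775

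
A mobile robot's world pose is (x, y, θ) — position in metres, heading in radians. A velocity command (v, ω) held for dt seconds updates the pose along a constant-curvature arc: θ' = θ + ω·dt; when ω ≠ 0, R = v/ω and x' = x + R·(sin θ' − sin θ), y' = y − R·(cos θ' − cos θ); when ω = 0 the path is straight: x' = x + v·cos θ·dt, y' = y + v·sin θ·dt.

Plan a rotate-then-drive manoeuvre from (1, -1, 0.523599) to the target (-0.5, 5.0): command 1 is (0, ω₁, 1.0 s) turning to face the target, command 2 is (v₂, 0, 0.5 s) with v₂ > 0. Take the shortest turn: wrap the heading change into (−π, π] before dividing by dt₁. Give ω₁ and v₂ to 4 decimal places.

heading to target = atan2(5−-1, -0.5−1) = 1.8158
Δθ = wrap(1.8158 − 0.5236) = 1.2922; ω₁ = Δθ/dt₁ = 1.2922
distance = √((-0.5−1)² + (5−-1)²) = 6.1847; v₂ = distance/dt₂ = 12.3693

ω₁ = 1.2922, v₂ = 12.3693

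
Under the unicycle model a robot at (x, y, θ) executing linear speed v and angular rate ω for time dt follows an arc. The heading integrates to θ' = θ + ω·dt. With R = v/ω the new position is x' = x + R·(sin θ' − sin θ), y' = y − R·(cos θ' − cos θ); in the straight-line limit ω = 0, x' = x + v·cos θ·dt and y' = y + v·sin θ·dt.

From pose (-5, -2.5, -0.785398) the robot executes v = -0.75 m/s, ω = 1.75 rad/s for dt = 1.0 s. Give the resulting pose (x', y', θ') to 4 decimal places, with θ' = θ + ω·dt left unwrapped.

θ' = -0.7854 + 1.75·1.0 = 0.9646
R = v/ω = -0.75/1.75 = -0.4286
x' = -5 + -0.4286·(sin 0.9646 − sin -0.7854) = -5.6553
y' = -2.5 − -0.4286·(cos 0.9646 − cos -0.7854) = -2.5589

(-5.6553, -2.5589, 0.9646)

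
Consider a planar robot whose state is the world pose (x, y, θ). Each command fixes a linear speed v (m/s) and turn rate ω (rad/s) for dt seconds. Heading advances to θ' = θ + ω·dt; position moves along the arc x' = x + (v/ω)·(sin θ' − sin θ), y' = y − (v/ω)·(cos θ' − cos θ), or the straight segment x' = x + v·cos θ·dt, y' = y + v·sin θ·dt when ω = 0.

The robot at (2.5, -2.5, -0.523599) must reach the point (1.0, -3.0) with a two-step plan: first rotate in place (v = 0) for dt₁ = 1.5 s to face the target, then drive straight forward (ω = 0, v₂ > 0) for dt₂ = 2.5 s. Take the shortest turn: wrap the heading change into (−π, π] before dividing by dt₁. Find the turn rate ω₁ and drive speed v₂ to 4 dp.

heading to target = atan2(-3−-2.5, 1−2.5) = -2.8198
Δθ = wrap(-2.8198 − -0.5236) = -2.2962; ω₁ = Δθ/dt₁ = -1.5308
distance = √((1−2.5)² + (-3−-2.5)²) = 1.5811; v₂ = distance/dt₂ = 0.6325

ω₁ = -1.5308, v₂ = 0.6325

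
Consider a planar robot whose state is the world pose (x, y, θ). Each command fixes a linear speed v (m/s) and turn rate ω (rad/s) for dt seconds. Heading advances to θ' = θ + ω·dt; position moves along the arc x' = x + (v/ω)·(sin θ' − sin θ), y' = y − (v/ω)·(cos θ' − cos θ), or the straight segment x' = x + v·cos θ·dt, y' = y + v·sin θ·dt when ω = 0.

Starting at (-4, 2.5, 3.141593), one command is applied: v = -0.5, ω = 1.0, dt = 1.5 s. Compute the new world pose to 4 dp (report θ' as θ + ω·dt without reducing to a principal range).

θ' = 3.1416 + 1.0·1.5 = 4.6416
R = v/ω = -0.5/1.0 = -0.5000
x' = -4 + -0.5000·(sin 4.6416 − sin 3.1416) = -3.5013
y' = 2.5 − -0.5000·(cos 4.6416 − cos 3.1416) = 2.9646

(-3.5013, 2.9646, 4.6416)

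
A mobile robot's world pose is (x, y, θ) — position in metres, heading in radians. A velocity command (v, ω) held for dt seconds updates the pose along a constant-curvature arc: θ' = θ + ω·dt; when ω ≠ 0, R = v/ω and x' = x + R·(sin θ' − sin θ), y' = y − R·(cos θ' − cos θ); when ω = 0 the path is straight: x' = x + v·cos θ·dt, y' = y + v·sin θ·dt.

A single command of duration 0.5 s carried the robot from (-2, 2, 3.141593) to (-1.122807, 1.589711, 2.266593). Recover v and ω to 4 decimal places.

Δθ = 2.266593 − 3.141593 = -0.875000
ω = Δθ/dt = -0.875000/0.5 = -1.7500
R = Δx/(sin θ' − sin θ) = 1.1429
v = R·ω = 1.1429·-1.7500 = -2.0000

v = -2.0000, ω = -1.7500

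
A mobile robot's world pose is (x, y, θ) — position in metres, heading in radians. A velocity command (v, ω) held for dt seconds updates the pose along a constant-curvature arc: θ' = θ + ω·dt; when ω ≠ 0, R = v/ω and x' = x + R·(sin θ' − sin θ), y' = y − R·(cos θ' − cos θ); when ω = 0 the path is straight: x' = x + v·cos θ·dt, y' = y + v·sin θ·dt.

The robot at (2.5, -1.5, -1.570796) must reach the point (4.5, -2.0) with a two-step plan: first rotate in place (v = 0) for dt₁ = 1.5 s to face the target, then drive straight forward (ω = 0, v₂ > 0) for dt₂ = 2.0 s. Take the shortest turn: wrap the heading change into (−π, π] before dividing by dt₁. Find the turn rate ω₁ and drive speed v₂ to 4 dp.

ω₁ = 0.8839, v₂ = 1.0308

heading to target = atan2(-2−-1.5, 4.5−2.5) = -0.2450
Δθ = wrap(-0.2450 − -1.5708) = 1.3258; ω₁ = Δθ/dt₁ = 0.8839
distance = √((4.5−2.5)² + (-2−-1.5)²) = 2.0616; v₂ = distance/dt₂ = 1.0308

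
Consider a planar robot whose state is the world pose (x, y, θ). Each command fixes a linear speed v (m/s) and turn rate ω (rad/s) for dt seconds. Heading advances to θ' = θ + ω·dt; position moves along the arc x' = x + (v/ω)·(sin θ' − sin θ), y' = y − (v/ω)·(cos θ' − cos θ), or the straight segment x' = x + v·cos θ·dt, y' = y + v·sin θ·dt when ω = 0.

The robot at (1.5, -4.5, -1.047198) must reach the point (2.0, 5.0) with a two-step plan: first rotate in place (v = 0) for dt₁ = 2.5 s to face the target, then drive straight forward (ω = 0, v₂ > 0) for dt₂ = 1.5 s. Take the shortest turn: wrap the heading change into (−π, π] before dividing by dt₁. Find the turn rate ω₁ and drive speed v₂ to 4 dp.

ω₁ = 1.0262, v₂ = 6.3421

heading to target = atan2(5−-4.5, 2−1.5) = 1.5182
Δθ = wrap(1.5182 − -1.0472) = 2.5654; ω₁ = Δθ/dt₁ = 1.0262
distance = √((2−1.5)² + (5−-4.5)²) = 9.5131; v₂ = distance/dt₂ = 6.3421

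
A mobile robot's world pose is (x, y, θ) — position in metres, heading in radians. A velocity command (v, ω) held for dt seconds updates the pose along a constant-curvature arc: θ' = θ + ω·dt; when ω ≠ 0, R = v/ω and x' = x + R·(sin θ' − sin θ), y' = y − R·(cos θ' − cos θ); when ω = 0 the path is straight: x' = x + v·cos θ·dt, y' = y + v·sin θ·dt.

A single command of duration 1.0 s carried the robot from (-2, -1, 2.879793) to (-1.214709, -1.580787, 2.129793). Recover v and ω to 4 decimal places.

Δθ = 2.129793 − 2.879793 = -0.750000
ω = Δθ/dt = -0.750000/1.0 = -0.7500
R = Δx/(sin θ' − sin θ) = 1.3333
v = R·ω = 1.3333·-0.7500 = -1.0000

v = -1.0000, ω = -0.7500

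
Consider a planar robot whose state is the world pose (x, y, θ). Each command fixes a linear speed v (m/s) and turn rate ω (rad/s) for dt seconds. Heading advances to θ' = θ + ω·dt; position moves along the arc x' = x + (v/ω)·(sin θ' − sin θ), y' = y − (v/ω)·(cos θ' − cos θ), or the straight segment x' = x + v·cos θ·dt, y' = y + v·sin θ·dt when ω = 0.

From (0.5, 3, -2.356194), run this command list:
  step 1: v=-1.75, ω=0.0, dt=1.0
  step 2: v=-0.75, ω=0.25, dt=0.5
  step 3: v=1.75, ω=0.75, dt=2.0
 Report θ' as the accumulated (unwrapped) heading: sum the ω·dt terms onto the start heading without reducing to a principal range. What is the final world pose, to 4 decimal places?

step 1: θ'=-2.3562 (straight) → pose (1.7374, 4.2374, -2.3562)
step 2: θ'=-2.2312 (R=-3.0000) → pose (1.9854, 4.5185, -2.2312)
step 3: θ'=-0.7312 (R=2.3333) → pose (2.2700, 1.3502, -0.7312)

(2.2700, 1.3502, -0.7312)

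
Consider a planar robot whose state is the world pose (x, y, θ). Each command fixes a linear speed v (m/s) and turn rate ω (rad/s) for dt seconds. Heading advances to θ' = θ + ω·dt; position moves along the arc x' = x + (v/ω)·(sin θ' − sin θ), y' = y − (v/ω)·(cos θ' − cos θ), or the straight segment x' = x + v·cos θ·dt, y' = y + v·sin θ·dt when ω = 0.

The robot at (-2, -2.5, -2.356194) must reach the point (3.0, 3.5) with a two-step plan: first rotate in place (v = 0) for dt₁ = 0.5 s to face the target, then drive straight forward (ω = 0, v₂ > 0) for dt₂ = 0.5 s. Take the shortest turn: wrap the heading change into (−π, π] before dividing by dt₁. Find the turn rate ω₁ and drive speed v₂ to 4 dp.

ω₁ = -6.1019, v₂ = 15.6205

heading to target = atan2(3.5−-2.5, 3−-2) = 0.8761
Δθ = wrap(0.8761 − -2.3562) = -3.0509; ω₁ = Δθ/dt₁ = -6.1019
distance = √((3−-2)² + (3.5−-2.5)²) = 7.8102; v₂ = distance/dt₂ = 15.6205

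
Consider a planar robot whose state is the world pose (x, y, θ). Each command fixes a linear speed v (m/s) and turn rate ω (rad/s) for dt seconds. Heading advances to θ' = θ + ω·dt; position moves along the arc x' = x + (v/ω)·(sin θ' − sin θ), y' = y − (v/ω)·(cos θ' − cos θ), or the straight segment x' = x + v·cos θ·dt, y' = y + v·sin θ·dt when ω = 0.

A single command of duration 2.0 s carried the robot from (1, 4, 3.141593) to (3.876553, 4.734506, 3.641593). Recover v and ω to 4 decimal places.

v = -1.5000, ω = 0.2500

Δθ = 3.641593 − 3.141593 = 0.500000
ω = Δθ/dt = 0.500000/2.0 = 0.2500
R = Δx/(sin θ' − sin θ) = -6.0000
v = R·ω = -6.0000·0.2500 = -1.5000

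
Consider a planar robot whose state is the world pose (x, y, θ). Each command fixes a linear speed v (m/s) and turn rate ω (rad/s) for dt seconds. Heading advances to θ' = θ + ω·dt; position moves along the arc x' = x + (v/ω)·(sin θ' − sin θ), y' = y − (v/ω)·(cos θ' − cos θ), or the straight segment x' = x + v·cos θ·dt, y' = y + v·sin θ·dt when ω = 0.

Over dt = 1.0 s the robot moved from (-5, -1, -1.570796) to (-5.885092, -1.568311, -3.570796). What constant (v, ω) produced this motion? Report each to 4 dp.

Δθ = -3.570796 − -1.570796 = -2.000000
ω = Δθ/dt = -2.000000/1.0 = -2.0000
R = Δx/(sin θ' − sin θ) = -0.6250
v = R·ω = -0.6250·-2.0000 = 1.2500

v = 1.2500, ω = -2.0000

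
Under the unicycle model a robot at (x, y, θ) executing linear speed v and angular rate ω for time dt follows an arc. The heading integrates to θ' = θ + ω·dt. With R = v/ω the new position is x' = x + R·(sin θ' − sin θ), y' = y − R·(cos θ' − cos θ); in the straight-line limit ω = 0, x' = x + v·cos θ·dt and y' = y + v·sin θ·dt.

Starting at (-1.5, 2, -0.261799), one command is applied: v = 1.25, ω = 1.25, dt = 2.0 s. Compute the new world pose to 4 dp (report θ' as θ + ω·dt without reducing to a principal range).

(-0.4558, 3.5849, 2.2382)

θ' = -0.2618 + 1.25·2.0 = 2.2382
R = v/ω = 1.25/1.25 = 1.0000
x' = -1.5 + 1.0000·(sin 2.2382 − sin -0.2618) = -0.4558
y' = 2 − 1.0000·(cos 2.2382 − cos -0.2618) = 3.5849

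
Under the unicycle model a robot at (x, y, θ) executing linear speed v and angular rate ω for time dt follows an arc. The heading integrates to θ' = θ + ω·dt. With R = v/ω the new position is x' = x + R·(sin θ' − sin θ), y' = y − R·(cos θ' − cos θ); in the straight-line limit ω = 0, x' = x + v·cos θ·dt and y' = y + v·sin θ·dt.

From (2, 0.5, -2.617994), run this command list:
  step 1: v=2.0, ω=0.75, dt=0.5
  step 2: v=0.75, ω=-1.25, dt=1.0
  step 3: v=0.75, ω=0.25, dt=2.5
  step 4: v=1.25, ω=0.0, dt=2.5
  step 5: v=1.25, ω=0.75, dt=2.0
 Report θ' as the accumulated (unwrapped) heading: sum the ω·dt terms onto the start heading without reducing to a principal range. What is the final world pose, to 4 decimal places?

(-5.4634, -3.0516, -1.3680)

step 1: θ'=-2.2430 (R=2.6667) → pose (1.2468, -0.1488, -2.2430)
step 2: θ'=-3.4930 (R=-0.6000) → pose (0.5708, -0.3386, -3.4930)
step 3: θ'=-2.8680 (R=3.0000) → pose (-1.2725, -0.2668, -2.8680)
step 4: θ'=-2.8680 (straight) → pose (-4.2812, -1.1112, -2.8680)
step 5: θ'=-1.3680 (R=1.6667) → pose (-5.4634, -3.0516, -1.3680)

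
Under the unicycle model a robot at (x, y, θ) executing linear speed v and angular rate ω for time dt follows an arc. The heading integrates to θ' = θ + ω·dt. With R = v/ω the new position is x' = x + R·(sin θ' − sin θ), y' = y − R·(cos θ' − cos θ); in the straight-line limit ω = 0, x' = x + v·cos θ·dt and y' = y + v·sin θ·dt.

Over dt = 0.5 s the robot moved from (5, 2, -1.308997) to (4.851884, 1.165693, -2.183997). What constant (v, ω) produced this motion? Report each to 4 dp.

v = 1.7500, ω = -1.7500

Δθ = -2.183997 − -1.308997 = -0.875000
ω = Δθ/dt = -0.875000/0.5 = -1.7500
R = −Δy/(cos θ' − cos θ) = -1.0000
v = R·ω = -1.0000·-1.7500 = 1.7500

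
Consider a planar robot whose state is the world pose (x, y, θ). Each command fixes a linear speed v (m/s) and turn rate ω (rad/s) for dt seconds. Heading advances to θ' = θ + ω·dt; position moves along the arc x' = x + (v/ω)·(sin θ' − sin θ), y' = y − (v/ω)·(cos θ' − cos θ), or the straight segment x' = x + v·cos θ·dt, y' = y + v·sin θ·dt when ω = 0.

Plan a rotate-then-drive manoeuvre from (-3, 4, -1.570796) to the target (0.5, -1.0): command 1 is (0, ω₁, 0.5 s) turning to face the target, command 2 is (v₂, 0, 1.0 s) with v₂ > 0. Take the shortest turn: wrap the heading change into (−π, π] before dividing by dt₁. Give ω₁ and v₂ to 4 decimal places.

heading to target = atan2(-1−4, 0.5−-3) = -0.9601
Δθ = wrap(-0.9601 − -1.5708) = 0.6107; ω₁ = Δθ/dt₁ = 1.2215
distance = √((0.5−-3)² + (-1−4)²) = 6.1033; v₂ = distance/dt₂ = 6.1033

ω₁ = 1.2215, v₂ = 6.1033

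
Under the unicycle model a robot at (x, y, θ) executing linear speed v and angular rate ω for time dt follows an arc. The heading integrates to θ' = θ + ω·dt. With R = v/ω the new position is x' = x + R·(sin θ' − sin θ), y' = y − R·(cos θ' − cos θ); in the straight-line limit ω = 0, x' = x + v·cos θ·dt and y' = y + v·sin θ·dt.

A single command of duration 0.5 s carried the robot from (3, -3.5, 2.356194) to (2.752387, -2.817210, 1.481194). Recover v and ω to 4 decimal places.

v = 1.5000, ω = -1.7500

Δθ = 1.481194 − 2.356194 = -0.875000
ω = Δθ/dt = -0.875000/0.5 = -1.7500
R = −Δy/(cos θ' − cos θ) = -0.8571
v = R·ω = -0.8571·-1.7500 = 1.5000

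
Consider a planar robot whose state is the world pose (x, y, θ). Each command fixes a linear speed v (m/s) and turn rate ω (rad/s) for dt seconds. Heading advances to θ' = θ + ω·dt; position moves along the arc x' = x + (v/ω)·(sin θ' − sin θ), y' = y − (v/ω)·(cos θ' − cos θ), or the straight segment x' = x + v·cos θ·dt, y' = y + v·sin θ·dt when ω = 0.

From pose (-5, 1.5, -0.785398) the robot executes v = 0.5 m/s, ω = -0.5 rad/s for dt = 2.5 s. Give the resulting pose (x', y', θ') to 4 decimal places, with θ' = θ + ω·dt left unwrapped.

θ' = -0.7854 + -0.5·2.5 = -2.0354
R = v/ω = 0.5/-0.5 = -1.0000
x' = -5 + -1.0000·(sin -2.0354 − sin -0.7854) = -4.8131
y' = 1.5 − -1.0000·(cos -2.0354 − cos -0.7854) = 0.3448

(-4.8131, 0.3448, -2.0354)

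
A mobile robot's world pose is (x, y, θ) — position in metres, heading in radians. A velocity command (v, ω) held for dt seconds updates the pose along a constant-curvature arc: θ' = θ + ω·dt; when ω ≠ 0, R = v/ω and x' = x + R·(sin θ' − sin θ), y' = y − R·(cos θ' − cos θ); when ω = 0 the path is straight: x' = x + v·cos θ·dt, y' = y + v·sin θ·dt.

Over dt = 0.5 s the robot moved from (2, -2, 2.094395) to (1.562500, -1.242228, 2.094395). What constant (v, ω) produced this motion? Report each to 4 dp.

Δθ = 2.094395 − 2.094395 = 0.000000
ω = Δθ/dt = 0.000000/0.5 = 0.0000
ω = 0 → v = (Δx·cos θ + Δy·sin θ)/dt = 1.7500

v = 1.7500, ω = 0.0000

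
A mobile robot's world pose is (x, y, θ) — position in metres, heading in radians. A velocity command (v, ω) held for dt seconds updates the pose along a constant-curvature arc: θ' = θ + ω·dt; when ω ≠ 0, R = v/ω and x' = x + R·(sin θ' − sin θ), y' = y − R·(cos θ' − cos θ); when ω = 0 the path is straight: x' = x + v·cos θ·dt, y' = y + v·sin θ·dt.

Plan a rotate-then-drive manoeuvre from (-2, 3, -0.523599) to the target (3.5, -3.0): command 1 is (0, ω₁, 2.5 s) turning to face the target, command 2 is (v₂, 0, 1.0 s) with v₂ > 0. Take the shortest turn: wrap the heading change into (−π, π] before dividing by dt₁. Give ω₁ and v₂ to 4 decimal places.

ω₁ = -0.1221, v₂ = 8.1394

heading to target = atan2(-3−3, 3.5−-2) = -0.8288
Δθ = wrap(-0.8288 − -0.5236) = -0.3053; ω₁ = Δθ/dt₁ = -0.1221
distance = √((3.5−-2)² + (-3−3)²) = 8.1394; v₂ = distance/dt₂ = 8.1394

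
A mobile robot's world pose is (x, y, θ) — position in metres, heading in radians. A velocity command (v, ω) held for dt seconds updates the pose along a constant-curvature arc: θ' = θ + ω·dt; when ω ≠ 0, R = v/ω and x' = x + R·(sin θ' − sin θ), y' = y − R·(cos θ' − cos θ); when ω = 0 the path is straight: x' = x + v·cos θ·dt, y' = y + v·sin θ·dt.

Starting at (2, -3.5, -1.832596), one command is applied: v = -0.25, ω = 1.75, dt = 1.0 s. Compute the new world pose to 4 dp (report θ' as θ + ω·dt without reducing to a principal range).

(1.8738, -3.3207, -0.0826)

θ' = -1.8326 + 1.75·1.0 = -0.0826
R = v/ω = -0.25/1.75 = -0.1429
x' = 2 + -0.1429·(sin -0.0826 − sin -1.8326) = 1.8738
y' = -3.5 − -0.1429·(cos -0.0826 − cos -1.8326) = -3.3207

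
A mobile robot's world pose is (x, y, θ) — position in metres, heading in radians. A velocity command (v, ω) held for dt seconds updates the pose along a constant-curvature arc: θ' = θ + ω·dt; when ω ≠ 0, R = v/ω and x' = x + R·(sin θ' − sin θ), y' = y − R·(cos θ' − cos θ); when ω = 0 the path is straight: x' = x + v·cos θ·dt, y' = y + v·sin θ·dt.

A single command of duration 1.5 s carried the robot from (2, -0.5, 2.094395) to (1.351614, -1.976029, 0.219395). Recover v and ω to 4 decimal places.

v = -1.2500, ω = -1.2500

Δθ = 0.219395 − 2.094395 = -1.875000
ω = Δθ/dt = -1.875000/1.5 = -1.2500
R = −Δy/(cos θ' − cos θ) = 1.0000
v = R·ω = 1.0000·-1.2500 = -1.2500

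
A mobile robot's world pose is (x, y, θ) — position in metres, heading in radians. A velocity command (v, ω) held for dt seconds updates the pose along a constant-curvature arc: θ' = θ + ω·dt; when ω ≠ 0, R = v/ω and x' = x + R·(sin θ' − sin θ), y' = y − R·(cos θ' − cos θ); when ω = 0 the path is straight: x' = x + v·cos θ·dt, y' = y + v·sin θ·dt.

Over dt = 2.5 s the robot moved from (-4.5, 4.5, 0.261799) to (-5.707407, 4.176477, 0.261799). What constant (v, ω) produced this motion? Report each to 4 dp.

Δθ = 0.261799 − 0.261799 = 0.000000
ω = Δθ/dt = 0.000000/2.5 = 0.0000
ω = 0 → v = (Δx·cos θ + Δy·sin θ)/dt = -0.5000

v = -0.5000, ω = 0.0000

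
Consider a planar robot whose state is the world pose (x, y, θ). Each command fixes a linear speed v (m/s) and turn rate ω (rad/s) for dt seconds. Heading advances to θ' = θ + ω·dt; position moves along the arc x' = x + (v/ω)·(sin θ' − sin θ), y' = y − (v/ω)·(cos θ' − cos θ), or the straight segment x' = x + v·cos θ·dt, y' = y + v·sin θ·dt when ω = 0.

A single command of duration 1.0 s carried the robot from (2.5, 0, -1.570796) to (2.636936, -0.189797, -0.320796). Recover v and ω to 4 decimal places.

v = 0.2500, ω = 1.2500

Δθ = -0.320796 − -1.570796 = 1.250000
ω = Δθ/dt = 1.250000/1.0 = 1.2500
R = −Δy/(cos θ' − cos θ) = 0.2000
v = R·ω = 0.2000·1.2500 = 0.2500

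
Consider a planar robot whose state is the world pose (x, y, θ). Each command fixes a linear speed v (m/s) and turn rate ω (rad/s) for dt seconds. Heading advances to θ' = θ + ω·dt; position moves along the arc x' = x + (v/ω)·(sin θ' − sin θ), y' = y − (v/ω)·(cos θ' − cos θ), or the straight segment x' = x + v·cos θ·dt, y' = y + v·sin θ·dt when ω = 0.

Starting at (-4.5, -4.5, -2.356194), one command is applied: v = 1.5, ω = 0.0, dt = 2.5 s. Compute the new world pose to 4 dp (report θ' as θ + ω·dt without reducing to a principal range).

θ' = -2.3562 + 0.0·2.5 = -2.3562
ω = 0 → straight: x' = -4.5 + 1.5·cos(-2.3562)·2.5 = -7.1516
y' = -4.5 + 1.5·sin(-2.3562)·2.5 = -7.1517

(-7.1516, -7.1517, -2.3562)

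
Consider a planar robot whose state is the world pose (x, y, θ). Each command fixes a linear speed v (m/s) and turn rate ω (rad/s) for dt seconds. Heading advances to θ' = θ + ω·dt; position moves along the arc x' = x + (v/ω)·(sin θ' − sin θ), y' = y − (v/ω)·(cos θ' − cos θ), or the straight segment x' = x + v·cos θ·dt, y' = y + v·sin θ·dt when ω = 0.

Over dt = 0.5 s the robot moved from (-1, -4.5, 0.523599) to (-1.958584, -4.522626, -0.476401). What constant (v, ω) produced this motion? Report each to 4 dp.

Δθ = -0.476401 − 0.523599 = -1.000000
ω = Δθ/dt = -1.000000/0.5 = -2.0000
R = Δx/(sin θ' − sin θ) = 1.0000
v = R·ω = 1.0000·-2.0000 = -2.0000

v = -2.0000, ω = -2.0000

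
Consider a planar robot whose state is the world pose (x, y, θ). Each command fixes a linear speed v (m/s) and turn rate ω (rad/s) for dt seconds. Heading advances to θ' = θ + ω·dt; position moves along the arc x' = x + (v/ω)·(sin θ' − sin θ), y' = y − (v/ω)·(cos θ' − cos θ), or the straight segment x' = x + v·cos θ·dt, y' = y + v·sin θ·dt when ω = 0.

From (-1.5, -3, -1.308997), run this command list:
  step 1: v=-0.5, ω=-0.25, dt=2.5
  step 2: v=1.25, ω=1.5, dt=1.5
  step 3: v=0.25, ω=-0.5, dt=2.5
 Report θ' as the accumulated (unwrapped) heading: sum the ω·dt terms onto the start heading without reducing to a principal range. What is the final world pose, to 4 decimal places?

(0.1577, -3.0379, -0.9340)

step 1: θ'=-1.9340 (R=2.0000) → pose (-1.4377, -1.7718, -1.9340)
step 2: θ'=0.3160 (R=0.8333) → pose (-0.3997, -2.8600, 0.3160)
step 3: θ'=-0.9340 (R=-0.5000) → pose (0.1577, -3.0379, -0.9340)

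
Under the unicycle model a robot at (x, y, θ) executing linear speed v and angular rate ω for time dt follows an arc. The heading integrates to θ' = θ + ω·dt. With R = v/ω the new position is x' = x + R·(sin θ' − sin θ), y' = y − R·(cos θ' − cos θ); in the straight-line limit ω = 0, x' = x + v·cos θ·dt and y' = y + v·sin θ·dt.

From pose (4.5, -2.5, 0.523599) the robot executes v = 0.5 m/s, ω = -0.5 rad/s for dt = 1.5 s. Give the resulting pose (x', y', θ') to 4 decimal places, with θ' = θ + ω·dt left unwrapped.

θ' = 0.5236 + -0.5·1.5 = -0.2264
R = v/ω = 0.5/-0.5 = -1.0000
x' = 4.5 + -1.0000·(sin -0.2264 − sin 0.5236) = 5.2245
y' = -2.5 − -1.0000·(cos -0.2264 − cos 0.5236) = -2.3915

(5.2245, -2.3915, -0.2264)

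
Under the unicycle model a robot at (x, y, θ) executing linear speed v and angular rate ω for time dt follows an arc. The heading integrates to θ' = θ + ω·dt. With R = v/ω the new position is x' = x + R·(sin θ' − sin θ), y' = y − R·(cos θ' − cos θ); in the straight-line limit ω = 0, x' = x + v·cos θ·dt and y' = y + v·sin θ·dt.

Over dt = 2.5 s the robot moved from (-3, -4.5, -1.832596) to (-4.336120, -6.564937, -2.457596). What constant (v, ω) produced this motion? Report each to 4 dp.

Δθ = -2.457596 − -1.832596 = -0.625000
ω = Δθ/dt = -0.625000/2.5 = -0.2500
R = −Δy/(cos θ' − cos θ) = -4.0000
v = R·ω = -4.0000·-0.2500 = 1.0000

v = 1.0000, ω = -0.2500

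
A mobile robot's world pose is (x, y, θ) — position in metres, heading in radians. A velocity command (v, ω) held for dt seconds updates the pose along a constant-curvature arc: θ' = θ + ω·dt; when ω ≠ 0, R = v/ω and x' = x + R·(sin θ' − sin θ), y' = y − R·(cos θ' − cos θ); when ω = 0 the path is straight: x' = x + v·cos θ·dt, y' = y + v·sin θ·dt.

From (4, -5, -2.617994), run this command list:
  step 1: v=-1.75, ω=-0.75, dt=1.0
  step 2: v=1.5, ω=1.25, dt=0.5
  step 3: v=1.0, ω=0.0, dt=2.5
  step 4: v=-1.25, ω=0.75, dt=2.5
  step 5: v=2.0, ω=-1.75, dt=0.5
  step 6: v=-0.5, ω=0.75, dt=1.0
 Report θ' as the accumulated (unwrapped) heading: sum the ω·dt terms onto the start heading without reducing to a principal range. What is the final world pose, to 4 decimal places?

(3.4317, -3.6236, -0.9930)

step 1: θ'=-3.3680 (R=2.3333) → pose (5.6904, -4.7469, -3.3680)
step 2: θ'=-2.7430 (R=1.2000) → pose (4.9553, -4.8104, -2.7430)
step 3: θ'=-2.7430 (straight) → pose (2.6513, -5.7807, -2.7430)
step 4: θ'=-0.8680 (R=-1.6667) → pose (3.2761, -3.1674, -0.8680)
step 5: θ'=-1.7430 (R=-1.1429) → pose (3.5301, -4.1020, -1.7430)
step 6: θ'=-0.9930 (R=-0.6667) → pose (3.4317, -3.6236, -0.9930)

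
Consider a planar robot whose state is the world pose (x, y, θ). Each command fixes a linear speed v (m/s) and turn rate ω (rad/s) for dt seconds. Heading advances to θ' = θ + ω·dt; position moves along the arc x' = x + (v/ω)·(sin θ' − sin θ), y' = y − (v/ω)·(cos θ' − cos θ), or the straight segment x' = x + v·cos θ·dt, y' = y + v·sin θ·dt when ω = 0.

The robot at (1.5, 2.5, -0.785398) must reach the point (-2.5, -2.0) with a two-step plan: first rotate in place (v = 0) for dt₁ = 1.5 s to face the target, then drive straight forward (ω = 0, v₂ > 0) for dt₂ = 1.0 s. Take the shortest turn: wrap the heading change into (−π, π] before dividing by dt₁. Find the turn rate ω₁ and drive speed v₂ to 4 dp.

ω₁ = -1.0080, v₂ = 6.0208

heading to target = atan2(-2−2.5, -2.5−1.5) = -2.2974
Δθ = wrap(-2.2974 − -0.7854) = -1.5120; ω₁ = Δθ/dt₁ = -1.0080
distance = √((-2.5−1.5)² + (-2−2.5)²) = 6.0208; v₂ = distance/dt₂ = 6.0208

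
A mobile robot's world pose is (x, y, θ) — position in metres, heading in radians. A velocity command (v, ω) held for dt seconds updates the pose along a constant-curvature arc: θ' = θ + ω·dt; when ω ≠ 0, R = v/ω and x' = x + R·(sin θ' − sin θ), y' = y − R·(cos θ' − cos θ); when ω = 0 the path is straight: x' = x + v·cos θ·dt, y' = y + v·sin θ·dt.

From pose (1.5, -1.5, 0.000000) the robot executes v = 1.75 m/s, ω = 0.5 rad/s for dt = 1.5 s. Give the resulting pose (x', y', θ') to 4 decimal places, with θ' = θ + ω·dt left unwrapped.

θ' = 0.0000 + 0.5·1.5 = 0.7500
R = v/ω = 1.75/0.5 = 3.5000
x' = 1.5 + 3.5000·(sin 0.7500 − sin 0.0000) = 3.8857
y' = -1.5 − 3.5000·(cos 0.7500 − cos 0.0000) = -0.5609

(3.8857, -0.5609, 0.7500)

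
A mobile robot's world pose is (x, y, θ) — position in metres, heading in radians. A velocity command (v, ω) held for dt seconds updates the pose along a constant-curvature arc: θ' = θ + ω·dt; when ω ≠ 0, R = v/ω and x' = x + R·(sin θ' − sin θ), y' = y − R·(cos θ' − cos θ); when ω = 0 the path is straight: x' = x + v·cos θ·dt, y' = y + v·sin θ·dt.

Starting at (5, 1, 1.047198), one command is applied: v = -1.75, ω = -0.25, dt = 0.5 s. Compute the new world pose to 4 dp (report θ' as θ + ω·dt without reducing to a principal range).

(4.5163, 0.2715, 0.9222)

θ' = 1.0472 + -0.25·0.5 = 0.9222
R = v/ω = -1.75/-0.25 = 7.0000
x' = 5 + 7.0000·(sin 0.9222 − sin 1.0472) = 4.5163
y' = 1 − 7.0000·(cos 0.9222 − cos 1.0472) = 0.2715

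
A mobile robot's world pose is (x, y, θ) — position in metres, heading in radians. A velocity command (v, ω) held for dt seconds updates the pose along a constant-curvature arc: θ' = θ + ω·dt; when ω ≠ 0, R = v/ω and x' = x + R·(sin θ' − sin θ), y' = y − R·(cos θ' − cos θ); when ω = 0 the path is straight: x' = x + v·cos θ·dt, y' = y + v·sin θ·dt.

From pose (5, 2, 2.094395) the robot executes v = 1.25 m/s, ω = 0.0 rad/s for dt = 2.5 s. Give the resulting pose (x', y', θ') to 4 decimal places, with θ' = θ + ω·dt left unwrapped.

(3.4375, 4.7063, 2.0944)

θ' = 2.0944 + 0.0·2.5 = 2.0944
ω = 0 → straight: x' = 5 + 1.25·cos(2.0944)·2.5 = 3.4375
y' = 2 + 1.25·sin(2.0944)·2.5 = 4.7063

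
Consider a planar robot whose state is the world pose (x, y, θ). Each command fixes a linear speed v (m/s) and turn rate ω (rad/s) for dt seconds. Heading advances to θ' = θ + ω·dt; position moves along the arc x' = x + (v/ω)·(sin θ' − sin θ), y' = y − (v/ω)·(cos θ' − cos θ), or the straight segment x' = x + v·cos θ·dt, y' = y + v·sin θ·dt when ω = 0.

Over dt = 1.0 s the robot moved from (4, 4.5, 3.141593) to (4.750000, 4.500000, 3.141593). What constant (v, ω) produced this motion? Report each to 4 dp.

v = -0.7500, ω = 0.0000

Δθ = 3.141593 − 3.141593 = 0.000000
ω = Δθ/dt = 0.000000/1.0 = 0.0000
ω = 0 → v = (Δx·cos θ + Δy·sin θ)/dt = -0.7500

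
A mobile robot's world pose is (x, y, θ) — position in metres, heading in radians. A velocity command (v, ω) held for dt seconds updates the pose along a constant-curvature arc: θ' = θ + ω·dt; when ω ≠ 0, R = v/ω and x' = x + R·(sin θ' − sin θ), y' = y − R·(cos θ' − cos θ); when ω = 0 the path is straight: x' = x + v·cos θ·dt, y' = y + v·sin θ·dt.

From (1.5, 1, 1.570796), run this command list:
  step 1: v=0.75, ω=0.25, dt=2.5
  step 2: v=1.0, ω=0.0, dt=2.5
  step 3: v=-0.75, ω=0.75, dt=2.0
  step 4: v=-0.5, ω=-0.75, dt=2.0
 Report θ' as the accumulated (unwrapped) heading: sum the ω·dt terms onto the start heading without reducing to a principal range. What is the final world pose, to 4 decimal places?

(1.6989, 4.3407, 2.1958)

step 1: θ'=2.1958 (R=3.0000) → pose (0.9329, 2.7553, 2.1958)
step 2: θ'=2.1958 (straight) → pose (-0.5299, 4.7827, 2.1958)
step 3: θ'=3.6958 (R=-1.0000) → pose (0.8074, 4.5175, 3.6958)
step 4: θ'=2.1958 (R=0.6667) → pose (1.6989, 4.3407, 2.1958)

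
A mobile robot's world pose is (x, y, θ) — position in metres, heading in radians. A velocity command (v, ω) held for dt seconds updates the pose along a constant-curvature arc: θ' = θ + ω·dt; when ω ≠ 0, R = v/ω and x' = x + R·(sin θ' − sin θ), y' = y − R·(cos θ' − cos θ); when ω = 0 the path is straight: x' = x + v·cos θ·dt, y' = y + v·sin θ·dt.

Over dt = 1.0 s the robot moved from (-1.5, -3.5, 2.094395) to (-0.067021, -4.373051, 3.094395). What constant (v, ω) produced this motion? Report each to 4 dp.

Δθ = 3.094395 − 2.094395 = 1.000000
ω = Δθ/dt = 1.000000/1.0 = 1.0000
R = Δx/(sin θ' − sin θ) = -1.7500
v = R·ω = -1.7500·1.0000 = -1.7500

v = -1.7500, ω = 1.0000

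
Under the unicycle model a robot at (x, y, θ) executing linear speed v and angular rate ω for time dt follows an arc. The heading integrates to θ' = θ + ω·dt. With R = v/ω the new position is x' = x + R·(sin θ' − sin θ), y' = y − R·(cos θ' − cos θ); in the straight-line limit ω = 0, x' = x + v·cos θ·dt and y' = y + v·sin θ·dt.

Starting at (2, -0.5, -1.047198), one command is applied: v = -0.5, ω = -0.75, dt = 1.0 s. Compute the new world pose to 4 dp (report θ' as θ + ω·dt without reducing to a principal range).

(1.9277, -0.0170, -1.7972)

θ' = -1.0472 + -0.75·1.0 = -1.7972
R = v/ω = -0.5/-0.75 = 0.6667
x' = 2 + 0.6667·(sin -1.7972 − sin -1.0472) = 1.9277
y' = -0.5 − 0.6667·(cos -1.7972 − cos -1.0472) = -0.0170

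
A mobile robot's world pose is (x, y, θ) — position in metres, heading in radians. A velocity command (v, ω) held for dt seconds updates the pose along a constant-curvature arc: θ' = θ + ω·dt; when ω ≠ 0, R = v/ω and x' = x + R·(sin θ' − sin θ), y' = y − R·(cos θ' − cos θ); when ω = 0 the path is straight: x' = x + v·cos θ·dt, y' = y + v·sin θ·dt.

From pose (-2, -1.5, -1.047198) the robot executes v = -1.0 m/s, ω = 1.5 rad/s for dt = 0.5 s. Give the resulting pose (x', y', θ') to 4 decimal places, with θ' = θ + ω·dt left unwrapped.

θ' = -1.0472 + 1.5·0.5 = -0.2972
R = v/ω = -1.0/1.5 = -0.6667
x' = -2 + -0.6667·(sin -0.2972 − sin -1.0472) = -2.3821
y' = -1.5 − -0.6667·(cos -0.2972 − cos -1.0472) = -1.1959

(-2.3821, -1.1959, -0.2972)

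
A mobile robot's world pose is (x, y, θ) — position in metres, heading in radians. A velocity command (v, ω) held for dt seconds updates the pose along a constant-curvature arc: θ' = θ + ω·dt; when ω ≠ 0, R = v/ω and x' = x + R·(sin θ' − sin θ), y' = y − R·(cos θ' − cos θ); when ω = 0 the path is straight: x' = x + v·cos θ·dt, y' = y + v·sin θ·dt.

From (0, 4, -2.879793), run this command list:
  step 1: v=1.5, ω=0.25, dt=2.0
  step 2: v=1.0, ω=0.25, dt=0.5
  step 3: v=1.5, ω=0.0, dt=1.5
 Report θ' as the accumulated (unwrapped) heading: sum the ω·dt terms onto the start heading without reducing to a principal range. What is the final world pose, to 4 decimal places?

step 1: θ'=-2.3798 (R=6.0000) → pose (-2.5884, 2.5460, -2.3798)
step 2: θ'=-2.2548 (R=4.0000) → pose (-2.9277, 2.1792, -2.2548)
step 3: θ'=-2.2548 (straight) → pose (-4.3495, 0.4353, -2.2548)

(-4.3495, 0.4353, -2.2548)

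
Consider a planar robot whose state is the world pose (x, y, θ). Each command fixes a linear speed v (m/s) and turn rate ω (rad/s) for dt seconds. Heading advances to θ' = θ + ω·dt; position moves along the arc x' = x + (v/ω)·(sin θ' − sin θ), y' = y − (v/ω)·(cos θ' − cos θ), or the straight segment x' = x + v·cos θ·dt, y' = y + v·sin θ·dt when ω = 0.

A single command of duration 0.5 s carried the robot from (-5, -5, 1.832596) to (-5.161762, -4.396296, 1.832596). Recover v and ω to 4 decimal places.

Δθ = 1.832596 − 1.832596 = 0.000000
ω = Δθ/dt = 0.000000/0.5 = 0.0000
ω = 0 → v = (Δx·cos θ + Δy·sin θ)/dt = 1.2500

v = 1.2500, ω = 0.0000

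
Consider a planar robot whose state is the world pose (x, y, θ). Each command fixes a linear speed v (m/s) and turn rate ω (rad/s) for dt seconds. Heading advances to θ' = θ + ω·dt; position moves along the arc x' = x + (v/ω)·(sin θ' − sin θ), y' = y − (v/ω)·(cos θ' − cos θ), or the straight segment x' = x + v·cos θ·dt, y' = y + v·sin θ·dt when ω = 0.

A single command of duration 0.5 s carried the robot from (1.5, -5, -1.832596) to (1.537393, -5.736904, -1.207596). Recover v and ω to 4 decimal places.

v = 1.5000, ω = 1.2500

Δθ = -1.207596 − -1.832596 = 0.625000
ω = Δθ/dt = 0.625000/0.5 = 1.2500
R = −Δy/(cos θ' − cos θ) = 1.2000
v = R·ω = 1.2000·1.2500 = 1.5000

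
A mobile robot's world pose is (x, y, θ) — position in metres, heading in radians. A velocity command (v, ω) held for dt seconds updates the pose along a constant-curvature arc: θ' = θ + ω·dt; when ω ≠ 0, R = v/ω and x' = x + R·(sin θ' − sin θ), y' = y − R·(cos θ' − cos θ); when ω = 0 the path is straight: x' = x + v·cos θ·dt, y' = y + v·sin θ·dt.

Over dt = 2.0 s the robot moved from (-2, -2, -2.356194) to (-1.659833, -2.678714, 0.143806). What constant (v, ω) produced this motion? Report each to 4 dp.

Δθ = 0.143806 − -2.356194 = 2.500000
ω = Δθ/dt = 2.500000/2.0 = 1.2500
R = −Δy/(cos θ' − cos θ) = 0.4000
v = R·ω = 0.4000·1.2500 = 0.5000

v = 0.5000, ω = 1.2500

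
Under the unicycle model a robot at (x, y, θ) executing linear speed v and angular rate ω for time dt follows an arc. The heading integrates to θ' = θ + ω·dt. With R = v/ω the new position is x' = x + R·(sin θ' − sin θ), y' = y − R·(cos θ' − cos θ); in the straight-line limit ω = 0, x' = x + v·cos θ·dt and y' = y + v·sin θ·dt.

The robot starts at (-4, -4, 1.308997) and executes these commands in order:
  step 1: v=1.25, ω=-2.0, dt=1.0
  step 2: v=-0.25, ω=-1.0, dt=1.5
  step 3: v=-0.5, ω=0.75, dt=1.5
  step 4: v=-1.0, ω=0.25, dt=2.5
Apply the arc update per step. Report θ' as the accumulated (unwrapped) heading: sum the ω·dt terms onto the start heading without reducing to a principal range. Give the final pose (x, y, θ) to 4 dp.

step 1: θ'=-0.6910 (R=-0.6250) → pose (-2.9980, -3.6801, -0.6910)
step 2: θ'=-2.1910 (R=0.2500) → pose (-3.0421, -3.3422, -2.1910)
step 3: θ'=-1.0660 (R=-0.6667) → pose (-3.0011, -2.6323, -1.0660)
step 4: θ'=-0.4410 (R=-4.0000) → pose (-4.7948, -0.9495, -0.4410)

(-4.7948, -0.9495, -0.4410)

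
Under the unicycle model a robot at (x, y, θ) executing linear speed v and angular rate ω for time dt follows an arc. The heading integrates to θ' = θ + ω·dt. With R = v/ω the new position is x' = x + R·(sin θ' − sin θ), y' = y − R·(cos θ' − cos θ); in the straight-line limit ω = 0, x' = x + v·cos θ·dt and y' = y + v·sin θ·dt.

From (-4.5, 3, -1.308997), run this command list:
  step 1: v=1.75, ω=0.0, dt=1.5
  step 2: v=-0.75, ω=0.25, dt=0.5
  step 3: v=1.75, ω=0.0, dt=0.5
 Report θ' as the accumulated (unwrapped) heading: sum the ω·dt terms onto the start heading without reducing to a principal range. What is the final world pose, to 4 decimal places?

step 1: θ'=-1.3090 (straight) → pose (-3.8206, 0.4644, -1.3090)
step 2: θ'=-1.1840 (R=-3.0000) → pose (-3.9400, 0.8197, -1.1840)
step 3: θ'=-1.1840 (straight) → pose (-3.6099, 0.0093, -1.1840)

(-3.6099, 0.0093, -1.1840)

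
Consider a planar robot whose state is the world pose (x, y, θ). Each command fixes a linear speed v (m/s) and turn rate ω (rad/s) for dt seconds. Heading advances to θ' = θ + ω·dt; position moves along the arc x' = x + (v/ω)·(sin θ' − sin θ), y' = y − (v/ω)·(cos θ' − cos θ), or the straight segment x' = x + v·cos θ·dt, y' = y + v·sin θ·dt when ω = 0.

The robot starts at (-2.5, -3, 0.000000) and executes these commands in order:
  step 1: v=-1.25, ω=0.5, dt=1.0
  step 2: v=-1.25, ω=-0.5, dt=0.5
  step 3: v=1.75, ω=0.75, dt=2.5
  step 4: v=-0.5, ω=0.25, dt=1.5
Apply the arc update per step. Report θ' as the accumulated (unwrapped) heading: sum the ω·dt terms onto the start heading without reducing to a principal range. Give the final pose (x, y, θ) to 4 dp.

(-2.3681, -0.5954, 2.5000)

step 1: θ'=0.5000 (R=-2.5000) → pose (-3.6986, -3.3060, 0.5000)
step 2: θ'=0.2500 (R=2.5000) → pose (-4.2786, -3.5344, 0.2500)
step 3: θ'=2.1250 (R=2.3333) → pose (-2.8718, -0.0456, 2.1250)
step 4: θ'=2.5000 (R=-2.0000) → pose (-2.3681, -0.5954, 2.5000)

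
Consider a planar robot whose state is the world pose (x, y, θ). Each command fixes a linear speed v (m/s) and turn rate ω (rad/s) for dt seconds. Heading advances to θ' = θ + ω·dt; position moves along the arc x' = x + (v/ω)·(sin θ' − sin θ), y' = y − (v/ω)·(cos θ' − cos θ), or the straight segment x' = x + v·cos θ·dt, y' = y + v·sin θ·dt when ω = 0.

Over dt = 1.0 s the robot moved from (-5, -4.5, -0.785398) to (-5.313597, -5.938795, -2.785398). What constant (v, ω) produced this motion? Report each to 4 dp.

Δθ = -2.785398 − -0.785398 = -2.000000
ω = Δθ/dt = -2.000000/1.0 = -2.0000
R = −Δy/(cos θ' − cos θ) = -0.8750
v = R·ω = -0.8750·-2.0000 = 1.7500

v = 1.7500, ω = -2.0000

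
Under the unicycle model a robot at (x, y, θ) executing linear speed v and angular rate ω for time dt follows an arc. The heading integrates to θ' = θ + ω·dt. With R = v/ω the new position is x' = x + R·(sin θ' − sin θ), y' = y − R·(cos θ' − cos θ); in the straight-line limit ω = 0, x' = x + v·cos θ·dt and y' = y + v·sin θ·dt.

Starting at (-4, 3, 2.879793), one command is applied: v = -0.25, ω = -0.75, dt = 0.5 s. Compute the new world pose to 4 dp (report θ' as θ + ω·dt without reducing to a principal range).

(-3.8881, 2.9460, 2.5048)

θ' = 2.8798 + -0.75·0.5 = 2.5048
R = v/ω = -0.25/-0.75 = 0.3333
x' = -4 + 0.3333·(sin 2.5048 − sin 2.8798) = -3.8881
y' = 3 − 0.3333·(cos 2.5048 − cos 2.8798) = 2.9460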